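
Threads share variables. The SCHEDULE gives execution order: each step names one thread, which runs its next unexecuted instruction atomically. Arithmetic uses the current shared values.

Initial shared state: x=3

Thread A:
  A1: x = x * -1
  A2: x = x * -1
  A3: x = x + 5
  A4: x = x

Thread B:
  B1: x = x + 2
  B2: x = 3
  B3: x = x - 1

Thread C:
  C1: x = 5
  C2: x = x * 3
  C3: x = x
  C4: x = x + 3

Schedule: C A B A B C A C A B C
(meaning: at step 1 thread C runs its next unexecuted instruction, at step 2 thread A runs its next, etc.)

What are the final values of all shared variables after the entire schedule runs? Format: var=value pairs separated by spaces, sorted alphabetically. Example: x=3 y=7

Step 1: thread C executes C1 (x = 5). Shared: x=5. PCs: A@0 B@0 C@1
Step 2: thread A executes A1 (x = x * -1). Shared: x=-5. PCs: A@1 B@0 C@1
Step 3: thread B executes B1 (x = x + 2). Shared: x=-3. PCs: A@1 B@1 C@1
Step 4: thread A executes A2 (x = x * -1). Shared: x=3. PCs: A@2 B@1 C@1
Step 5: thread B executes B2 (x = 3). Shared: x=3. PCs: A@2 B@2 C@1
Step 6: thread C executes C2 (x = x * 3). Shared: x=9. PCs: A@2 B@2 C@2
Step 7: thread A executes A3 (x = x + 5). Shared: x=14. PCs: A@3 B@2 C@2
Step 8: thread C executes C3 (x = x). Shared: x=14. PCs: A@3 B@2 C@3
Step 9: thread A executes A4 (x = x). Shared: x=14. PCs: A@4 B@2 C@3
Step 10: thread B executes B3 (x = x - 1). Shared: x=13. PCs: A@4 B@3 C@3
Step 11: thread C executes C4 (x = x + 3). Shared: x=16. PCs: A@4 B@3 C@4

Answer: x=16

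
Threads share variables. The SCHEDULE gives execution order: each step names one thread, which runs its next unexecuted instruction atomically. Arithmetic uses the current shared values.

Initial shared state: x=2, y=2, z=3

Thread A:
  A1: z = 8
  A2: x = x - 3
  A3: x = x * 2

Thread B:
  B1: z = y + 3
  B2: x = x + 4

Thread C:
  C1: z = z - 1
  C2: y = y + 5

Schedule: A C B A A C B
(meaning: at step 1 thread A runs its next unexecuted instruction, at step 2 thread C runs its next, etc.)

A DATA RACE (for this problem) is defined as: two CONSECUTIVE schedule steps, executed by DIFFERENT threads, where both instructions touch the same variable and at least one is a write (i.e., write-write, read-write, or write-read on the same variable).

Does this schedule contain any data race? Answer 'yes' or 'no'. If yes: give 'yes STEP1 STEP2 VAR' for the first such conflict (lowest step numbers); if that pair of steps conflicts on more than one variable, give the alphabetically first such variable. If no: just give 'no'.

Steps 1,2: A(z = 8) vs C(z = z - 1). RACE on z (W-W).
Steps 2,3: C(z = z - 1) vs B(z = y + 3). RACE on z (W-W).
Steps 3,4: B(r=y,w=z) vs A(r=x,w=x). No conflict.
Steps 4,5: same thread (A). No race.
Steps 5,6: A(r=x,w=x) vs C(r=y,w=y). No conflict.
Steps 6,7: C(r=y,w=y) vs B(r=x,w=x). No conflict.
First conflict at steps 1,2.

Answer: yes 1 2 z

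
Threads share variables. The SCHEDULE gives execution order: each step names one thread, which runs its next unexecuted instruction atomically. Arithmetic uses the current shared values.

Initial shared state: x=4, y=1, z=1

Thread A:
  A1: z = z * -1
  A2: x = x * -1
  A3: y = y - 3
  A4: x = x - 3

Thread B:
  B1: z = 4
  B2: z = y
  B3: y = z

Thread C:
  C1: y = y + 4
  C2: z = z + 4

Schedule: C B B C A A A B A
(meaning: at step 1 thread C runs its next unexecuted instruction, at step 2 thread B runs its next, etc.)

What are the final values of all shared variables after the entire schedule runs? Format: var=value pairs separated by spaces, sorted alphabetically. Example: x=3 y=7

Answer: x=-7 y=-9 z=-9

Derivation:
Step 1: thread C executes C1 (y = y + 4). Shared: x=4 y=5 z=1. PCs: A@0 B@0 C@1
Step 2: thread B executes B1 (z = 4). Shared: x=4 y=5 z=4. PCs: A@0 B@1 C@1
Step 3: thread B executes B2 (z = y). Shared: x=4 y=5 z=5. PCs: A@0 B@2 C@1
Step 4: thread C executes C2 (z = z + 4). Shared: x=4 y=5 z=9. PCs: A@0 B@2 C@2
Step 5: thread A executes A1 (z = z * -1). Shared: x=4 y=5 z=-9. PCs: A@1 B@2 C@2
Step 6: thread A executes A2 (x = x * -1). Shared: x=-4 y=5 z=-9. PCs: A@2 B@2 C@2
Step 7: thread A executes A3 (y = y - 3). Shared: x=-4 y=2 z=-9. PCs: A@3 B@2 C@2
Step 8: thread B executes B3 (y = z). Shared: x=-4 y=-9 z=-9. PCs: A@3 B@3 C@2
Step 9: thread A executes A4 (x = x - 3). Shared: x=-7 y=-9 z=-9. PCs: A@4 B@3 C@2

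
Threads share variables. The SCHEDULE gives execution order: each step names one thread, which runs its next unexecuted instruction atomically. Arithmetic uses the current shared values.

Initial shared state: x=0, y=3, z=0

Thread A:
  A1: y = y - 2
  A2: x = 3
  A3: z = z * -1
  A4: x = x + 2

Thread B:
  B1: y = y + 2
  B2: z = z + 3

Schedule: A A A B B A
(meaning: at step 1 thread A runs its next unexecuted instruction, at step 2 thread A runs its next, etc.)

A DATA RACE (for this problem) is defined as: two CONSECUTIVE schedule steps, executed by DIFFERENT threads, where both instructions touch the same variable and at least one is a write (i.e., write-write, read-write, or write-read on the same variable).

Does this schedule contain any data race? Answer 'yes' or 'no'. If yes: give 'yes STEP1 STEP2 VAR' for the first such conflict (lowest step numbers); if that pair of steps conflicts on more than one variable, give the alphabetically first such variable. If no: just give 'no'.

Answer: no

Derivation:
Steps 1,2: same thread (A). No race.
Steps 2,3: same thread (A). No race.
Steps 3,4: A(r=z,w=z) vs B(r=y,w=y). No conflict.
Steps 4,5: same thread (B). No race.
Steps 5,6: B(r=z,w=z) vs A(r=x,w=x). No conflict.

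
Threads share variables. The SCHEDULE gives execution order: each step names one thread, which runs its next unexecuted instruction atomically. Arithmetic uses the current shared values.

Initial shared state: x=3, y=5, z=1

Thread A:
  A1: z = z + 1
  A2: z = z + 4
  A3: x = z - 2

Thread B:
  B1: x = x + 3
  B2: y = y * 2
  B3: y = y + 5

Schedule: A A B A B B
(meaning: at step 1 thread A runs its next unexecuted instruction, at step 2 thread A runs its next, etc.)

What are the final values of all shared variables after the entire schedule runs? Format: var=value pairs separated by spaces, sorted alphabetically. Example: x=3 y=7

Step 1: thread A executes A1 (z = z + 1). Shared: x=3 y=5 z=2. PCs: A@1 B@0
Step 2: thread A executes A2 (z = z + 4). Shared: x=3 y=5 z=6. PCs: A@2 B@0
Step 3: thread B executes B1 (x = x + 3). Shared: x=6 y=5 z=6. PCs: A@2 B@1
Step 4: thread A executes A3 (x = z - 2). Shared: x=4 y=5 z=6. PCs: A@3 B@1
Step 5: thread B executes B2 (y = y * 2). Shared: x=4 y=10 z=6. PCs: A@3 B@2
Step 6: thread B executes B3 (y = y + 5). Shared: x=4 y=15 z=6. PCs: A@3 B@3

Answer: x=4 y=15 z=6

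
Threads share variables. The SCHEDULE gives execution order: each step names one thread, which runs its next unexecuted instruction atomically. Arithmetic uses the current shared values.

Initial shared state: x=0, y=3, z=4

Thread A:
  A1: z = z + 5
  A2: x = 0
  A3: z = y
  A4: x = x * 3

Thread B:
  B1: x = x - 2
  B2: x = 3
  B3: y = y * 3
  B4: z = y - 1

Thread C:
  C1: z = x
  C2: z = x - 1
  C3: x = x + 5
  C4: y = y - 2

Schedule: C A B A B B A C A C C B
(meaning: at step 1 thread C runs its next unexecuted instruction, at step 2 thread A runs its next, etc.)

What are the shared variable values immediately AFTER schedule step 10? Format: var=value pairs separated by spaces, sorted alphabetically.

Step 1: thread C executes C1 (z = x). Shared: x=0 y=3 z=0. PCs: A@0 B@0 C@1
Step 2: thread A executes A1 (z = z + 5). Shared: x=0 y=3 z=5. PCs: A@1 B@0 C@1
Step 3: thread B executes B1 (x = x - 2). Shared: x=-2 y=3 z=5. PCs: A@1 B@1 C@1
Step 4: thread A executes A2 (x = 0). Shared: x=0 y=3 z=5. PCs: A@2 B@1 C@1
Step 5: thread B executes B2 (x = 3). Shared: x=3 y=3 z=5. PCs: A@2 B@2 C@1
Step 6: thread B executes B3 (y = y * 3). Shared: x=3 y=9 z=5. PCs: A@2 B@3 C@1
Step 7: thread A executes A3 (z = y). Shared: x=3 y=9 z=9. PCs: A@3 B@3 C@1
Step 8: thread C executes C2 (z = x - 1). Shared: x=3 y=9 z=2. PCs: A@3 B@3 C@2
Step 9: thread A executes A4 (x = x * 3). Shared: x=9 y=9 z=2. PCs: A@4 B@3 C@2
Step 10: thread C executes C3 (x = x + 5). Shared: x=14 y=9 z=2. PCs: A@4 B@3 C@3

Answer: x=14 y=9 z=2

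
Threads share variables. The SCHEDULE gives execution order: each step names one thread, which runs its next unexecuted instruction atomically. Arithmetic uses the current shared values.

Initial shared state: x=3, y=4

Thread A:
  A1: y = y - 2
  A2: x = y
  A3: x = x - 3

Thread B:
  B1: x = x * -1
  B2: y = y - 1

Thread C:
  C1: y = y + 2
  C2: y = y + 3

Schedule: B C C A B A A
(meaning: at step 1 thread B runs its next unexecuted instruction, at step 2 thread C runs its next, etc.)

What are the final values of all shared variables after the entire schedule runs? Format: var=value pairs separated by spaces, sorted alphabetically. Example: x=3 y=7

Answer: x=3 y=6

Derivation:
Step 1: thread B executes B1 (x = x * -1). Shared: x=-3 y=4. PCs: A@0 B@1 C@0
Step 2: thread C executes C1 (y = y + 2). Shared: x=-3 y=6. PCs: A@0 B@1 C@1
Step 3: thread C executes C2 (y = y + 3). Shared: x=-3 y=9. PCs: A@0 B@1 C@2
Step 4: thread A executes A1 (y = y - 2). Shared: x=-3 y=7. PCs: A@1 B@1 C@2
Step 5: thread B executes B2 (y = y - 1). Shared: x=-3 y=6. PCs: A@1 B@2 C@2
Step 6: thread A executes A2 (x = y). Shared: x=6 y=6. PCs: A@2 B@2 C@2
Step 7: thread A executes A3 (x = x - 3). Shared: x=3 y=6. PCs: A@3 B@2 C@2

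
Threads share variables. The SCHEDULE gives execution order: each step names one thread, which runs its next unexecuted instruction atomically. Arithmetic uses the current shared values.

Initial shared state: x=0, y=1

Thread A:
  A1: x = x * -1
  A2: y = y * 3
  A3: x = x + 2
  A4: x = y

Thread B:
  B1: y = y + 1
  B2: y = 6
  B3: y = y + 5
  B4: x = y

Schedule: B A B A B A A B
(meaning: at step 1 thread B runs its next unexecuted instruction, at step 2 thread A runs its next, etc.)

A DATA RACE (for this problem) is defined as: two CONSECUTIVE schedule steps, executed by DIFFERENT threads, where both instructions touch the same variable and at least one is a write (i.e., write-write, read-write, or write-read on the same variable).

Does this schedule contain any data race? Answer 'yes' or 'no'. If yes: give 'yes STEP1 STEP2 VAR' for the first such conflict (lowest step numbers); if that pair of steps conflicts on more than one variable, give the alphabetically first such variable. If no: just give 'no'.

Answer: yes 3 4 y

Derivation:
Steps 1,2: B(r=y,w=y) vs A(r=x,w=x). No conflict.
Steps 2,3: A(r=x,w=x) vs B(r=-,w=y). No conflict.
Steps 3,4: B(y = 6) vs A(y = y * 3). RACE on y (W-W).
Steps 4,5: A(y = y * 3) vs B(y = y + 5). RACE on y (W-W).
Steps 5,6: B(r=y,w=y) vs A(r=x,w=x). No conflict.
Steps 6,7: same thread (A). No race.
Steps 7,8: A(x = y) vs B(x = y). RACE on x (W-W).
First conflict at steps 3,4.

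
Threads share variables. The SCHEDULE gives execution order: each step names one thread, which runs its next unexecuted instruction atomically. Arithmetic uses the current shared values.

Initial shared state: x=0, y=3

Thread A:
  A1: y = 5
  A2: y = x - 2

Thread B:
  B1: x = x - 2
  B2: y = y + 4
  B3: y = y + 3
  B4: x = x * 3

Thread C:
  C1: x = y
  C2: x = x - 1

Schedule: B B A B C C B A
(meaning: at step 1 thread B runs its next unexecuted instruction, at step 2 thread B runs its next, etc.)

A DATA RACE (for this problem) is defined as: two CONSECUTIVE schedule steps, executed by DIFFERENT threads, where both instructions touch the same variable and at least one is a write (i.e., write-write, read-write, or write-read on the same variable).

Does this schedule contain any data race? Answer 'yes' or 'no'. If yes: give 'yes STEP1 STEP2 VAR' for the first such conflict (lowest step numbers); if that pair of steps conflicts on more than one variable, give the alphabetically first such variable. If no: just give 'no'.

Steps 1,2: same thread (B). No race.
Steps 2,3: B(y = y + 4) vs A(y = 5). RACE on y (W-W).
Steps 3,4: A(y = 5) vs B(y = y + 3). RACE on y (W-W).
Steps 4,5: B(y = y + 3) vs C(x = y). RACE on y (W-R).
Steps 5,6: same thread (C). No race.
Steps 6,7: C(x = x - 1) vs B(x = x * 3). RACE on x (W-W).
Steps 7,8: B(x = x * 3) vs A(y = x - 2). RACE on x (W-R).
First conflict at steps 2,3.

Answer: yes 2 3 y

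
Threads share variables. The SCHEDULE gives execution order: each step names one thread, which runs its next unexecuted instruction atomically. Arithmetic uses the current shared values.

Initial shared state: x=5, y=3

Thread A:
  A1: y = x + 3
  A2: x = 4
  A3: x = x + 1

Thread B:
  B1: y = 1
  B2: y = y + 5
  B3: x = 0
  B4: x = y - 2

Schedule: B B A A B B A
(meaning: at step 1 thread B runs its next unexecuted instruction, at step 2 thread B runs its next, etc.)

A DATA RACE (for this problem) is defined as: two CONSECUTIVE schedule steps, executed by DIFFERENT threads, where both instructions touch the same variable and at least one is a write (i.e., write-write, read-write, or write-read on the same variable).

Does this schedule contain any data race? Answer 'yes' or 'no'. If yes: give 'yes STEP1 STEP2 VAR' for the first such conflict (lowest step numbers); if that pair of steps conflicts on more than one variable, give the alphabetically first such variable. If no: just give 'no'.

Steps 1,2: same thread (B). No race.
Steps 2,3: B(y = y + 5) vs A(y = x + 3). RACE on y (W-W).
Steps 3,4: same thread (A). No race.
Steps 4,5: A(x = 4) vs B(x = 0). RACE on x (W-W).
Steps 5,6: same thread (B). No race.
Steps 6,7: B(x = y - 2) vs A(x = x + 1). RACE on x (W-W).
First conflict at steps 2,3.

Answer: yes 2 3 y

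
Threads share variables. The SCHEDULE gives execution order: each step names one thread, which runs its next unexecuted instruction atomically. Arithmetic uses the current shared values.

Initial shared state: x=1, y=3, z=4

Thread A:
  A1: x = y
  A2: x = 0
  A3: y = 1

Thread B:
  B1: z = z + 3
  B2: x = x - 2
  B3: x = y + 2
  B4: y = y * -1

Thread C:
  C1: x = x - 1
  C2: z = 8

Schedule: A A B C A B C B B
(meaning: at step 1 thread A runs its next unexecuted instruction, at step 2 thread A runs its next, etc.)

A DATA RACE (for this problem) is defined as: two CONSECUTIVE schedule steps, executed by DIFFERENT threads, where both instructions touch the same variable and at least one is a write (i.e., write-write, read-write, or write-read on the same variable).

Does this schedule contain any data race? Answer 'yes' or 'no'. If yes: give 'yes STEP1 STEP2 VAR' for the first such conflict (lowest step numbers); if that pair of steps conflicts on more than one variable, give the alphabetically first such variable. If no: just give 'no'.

Steps 1,2: same thread (A). No race.
Steps 2,3: A(r=-,w=x) vs B(r=z,w=z). No conflict.
Steps 3,4: B(r=z,w=z) vs C(r=x,w=x). No conflict.
Steps 4,5: C(r=x,w=x) vs A(r=-,w=y). No conflict.
Steps 5,6: A(r=-,w=y) vs B(r=x,w=x). No conflict.
Steps 6,7: B(r=x,w=x) vs C(r=-,w=z). No conflict.
Steps 7,8: C(r=-,w=z) vs B(r=y,w=x). No conflict.
Steps 8,9: same thread (B). No race.

Answer: no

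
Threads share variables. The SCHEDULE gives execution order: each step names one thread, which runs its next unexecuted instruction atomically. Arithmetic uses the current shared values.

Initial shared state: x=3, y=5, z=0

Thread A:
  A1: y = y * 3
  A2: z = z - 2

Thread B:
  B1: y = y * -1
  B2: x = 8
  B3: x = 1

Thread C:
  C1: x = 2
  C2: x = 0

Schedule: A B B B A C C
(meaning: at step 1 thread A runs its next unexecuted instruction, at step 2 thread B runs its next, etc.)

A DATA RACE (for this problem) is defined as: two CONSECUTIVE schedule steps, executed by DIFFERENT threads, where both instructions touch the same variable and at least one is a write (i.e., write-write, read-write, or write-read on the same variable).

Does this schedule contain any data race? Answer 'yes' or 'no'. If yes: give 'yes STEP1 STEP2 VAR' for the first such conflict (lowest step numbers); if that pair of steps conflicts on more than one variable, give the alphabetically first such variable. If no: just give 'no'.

Steps 1,2: A(y = y * 3) vs B(y = y * -1). RACE on y (W-W).
Steps 2,3: same thread (B). No race.
Steps 3,4: same thread (B). No race.
Steps 4,5: B(r=-,w=x) vs A(r=z,w=z). No conflict.
Steps 5,6: A(r=z,w=z) vs C(r=-,w=x). No conflict.
Steps 6,7: same thread (C). No race.
First conflict at steps 1,2.

Answer: yes 1 2 y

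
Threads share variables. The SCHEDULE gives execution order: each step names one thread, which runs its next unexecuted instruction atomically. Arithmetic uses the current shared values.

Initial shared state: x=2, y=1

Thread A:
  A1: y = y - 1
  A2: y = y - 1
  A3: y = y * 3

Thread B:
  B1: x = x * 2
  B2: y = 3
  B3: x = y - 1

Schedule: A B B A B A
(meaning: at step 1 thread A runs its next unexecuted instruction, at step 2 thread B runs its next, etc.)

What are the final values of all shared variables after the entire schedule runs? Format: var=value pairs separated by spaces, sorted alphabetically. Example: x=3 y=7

Step 1: thread A executes A1 (y = y - 1). Shared: x=2 y=0. PCs: A@1 B@0
Step 2: thread B executes B1 (x = x * 2). Shared: x=4 y=0. PCs: A@1 B@1
Step 3: thread B executes B2 (y = 3). Shared: x=4 y=3. PCs: A@1 B@2
Step 4: thread A executes A2 (y = y - 1). Shared: x=4 y=2. PCs: A@2 B@2
Step 5: thread B executes B3 (x = y - 1). Shared: x=1 y=2. PCs: A@2 B@3
Step 6: thread A executes A3 (y = y * 3). Shared: x=1 y=6. PCs: A@3 B@3

Answer: x=1 y=6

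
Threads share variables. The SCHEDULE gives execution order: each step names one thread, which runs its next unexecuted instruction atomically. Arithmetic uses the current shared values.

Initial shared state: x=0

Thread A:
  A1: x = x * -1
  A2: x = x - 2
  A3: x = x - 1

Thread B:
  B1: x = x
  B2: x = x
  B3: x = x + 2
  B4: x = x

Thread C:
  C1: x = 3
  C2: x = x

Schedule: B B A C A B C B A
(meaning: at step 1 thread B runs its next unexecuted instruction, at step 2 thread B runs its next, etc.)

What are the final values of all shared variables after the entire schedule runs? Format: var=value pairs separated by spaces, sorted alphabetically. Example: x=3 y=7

Answer: x=2

Derivation:
Step 1: thread B executes B1 (x = x). Shared: x=0. PCs: A@0 B@1 C@0
Step 2: thread B executes B2 (x = x). Shared: x=0. PCs: A@0 B@2 C@0
Step 3: thread A executes A1 (x = x * -1). Shared: x=0. PCs: A@1 B@2 C@0
Step 4: thread C executes C1 (x = 3). Shared: x=3. PCs: A@1 B@2 C@1
Step 5: thread A executes A2 (x = x - 2). Shared: x=1. PCs: A@2 B@2 C@1
Step 6: thread B executes B3 (x = x + 2). Shared: x=3. PCs: A@2 B@3 C@1
Step 7: thread C executes C2 (x = x). Shared: x=3. PCs: A@2 B@3 C@2
Step 8: thread B executes B4 (x = x). Shared: x=3. PCs: A@2 B@4 C@2
Step 9: thread A executes A3 (x = x - 1). Shared: x=2. PCs: A@3 B@4 C@2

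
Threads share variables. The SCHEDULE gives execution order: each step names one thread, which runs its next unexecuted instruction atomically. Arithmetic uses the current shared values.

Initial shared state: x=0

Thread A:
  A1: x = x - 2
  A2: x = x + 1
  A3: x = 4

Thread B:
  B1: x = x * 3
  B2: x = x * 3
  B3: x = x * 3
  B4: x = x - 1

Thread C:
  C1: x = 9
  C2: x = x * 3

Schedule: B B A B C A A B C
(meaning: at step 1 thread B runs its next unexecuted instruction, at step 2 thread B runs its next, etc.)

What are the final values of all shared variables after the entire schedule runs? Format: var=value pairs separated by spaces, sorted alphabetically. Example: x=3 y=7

Step 1: thread B executes B1 (x = x * 3). Shared: x=0. PCs: A@0 B@1 C@0
Step 2: thread B executes B2 (x = x * 3). Shared: x=0. PCs: A@0 B@2 C@0
Step 3: thread A executes A1 (x = x - 2). Shared: x=-2. PCs: A@1 B@2 C@0
Step 4: thread B executes B3 (x = x * 3). Shared: x=-6. PCs: A@1 B@3 C@0
Step 5: thread C executes C1 (x = 9). Shared: x=9. PCs: A@1 B@3 C@1
Step 6: thread A executes A2 (x = x + 1). Shared: x=10. PCs: A@2 B@3 C@1
Step 7: thread A executes A3 (x = 4). Shared: x=4. PCs: A@3 B@3 C@1
Step 8: thread B executes B4 (x = x - 1). Shared: x=3. PCs: A@3 B@4 C@1
Step 9: thread C executes C2 (x = x * 3). Shared: x=9. PCs: A@3 B@4 C@2

Answer: x=9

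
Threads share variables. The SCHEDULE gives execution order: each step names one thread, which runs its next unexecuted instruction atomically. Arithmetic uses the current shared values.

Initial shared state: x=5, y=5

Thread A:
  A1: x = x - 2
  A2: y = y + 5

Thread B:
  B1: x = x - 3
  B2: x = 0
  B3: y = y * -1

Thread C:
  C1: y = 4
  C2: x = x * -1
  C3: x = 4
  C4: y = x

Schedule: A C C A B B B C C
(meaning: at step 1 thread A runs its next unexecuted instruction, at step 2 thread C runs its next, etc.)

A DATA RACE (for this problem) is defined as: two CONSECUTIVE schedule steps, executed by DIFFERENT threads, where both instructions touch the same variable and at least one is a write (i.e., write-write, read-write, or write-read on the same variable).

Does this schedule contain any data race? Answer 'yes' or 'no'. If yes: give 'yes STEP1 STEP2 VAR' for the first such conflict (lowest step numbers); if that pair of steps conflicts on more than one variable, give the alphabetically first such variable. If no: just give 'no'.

Answer: no

Derivation:
Steps 1,2: A(r=x,w=x) vs C(r=-,w=y). No conflict.
Steps 2,3: same thread (C). No race.
Steps 3,4: C(r=x,w=x) vs A(r=y,w=y). No conflict.
Steps 4,5: A(r=y,w=y) vs B(r=x,w=x). No conflict.
Steps 5,6: same thread (B). No race.
Steps 6,7: same thread (B). No race.
Steps 7,8: B(r=y,w=y) vs C(r=-,w=x). No conflict.
Steps 8,9: same thread (C). No race.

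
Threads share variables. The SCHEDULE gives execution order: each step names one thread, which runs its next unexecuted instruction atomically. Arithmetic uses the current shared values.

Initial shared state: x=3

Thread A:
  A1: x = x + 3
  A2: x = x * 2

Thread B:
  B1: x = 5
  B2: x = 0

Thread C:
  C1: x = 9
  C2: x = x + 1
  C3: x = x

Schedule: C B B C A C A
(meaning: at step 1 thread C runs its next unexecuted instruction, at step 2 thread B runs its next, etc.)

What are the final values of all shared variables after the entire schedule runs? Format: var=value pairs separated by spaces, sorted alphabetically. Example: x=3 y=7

Step 1: thread C executes C1 (x = 9). Shared: x=9. PCs: A@0 B@0 C@1
Step 2: thread B executes B1 (x = 5). Shared: x=5. PCs: A@0 B@1 C@1
Step 3: thread B executes B2 (x = 0). Shared: x=0. PCs: A@0 B@2 C@1
Step 4: thread C executes C2 (x = x + 1). Shared: x=1. PCs: A@0 B@2 C@2
Step 5: thread A executes A1 (x = x + 3). Shared: x=4. PCs: A@1 B@2 C@2
Step 6: thread C executes C3 (x = x). Shared: x=4. PCs: A@1 B@2 C@3
Step 7: thread A executes A2 (x = x * 2). Shared: x=8. PCs: A@2 B@2 C@3

Answer: x=8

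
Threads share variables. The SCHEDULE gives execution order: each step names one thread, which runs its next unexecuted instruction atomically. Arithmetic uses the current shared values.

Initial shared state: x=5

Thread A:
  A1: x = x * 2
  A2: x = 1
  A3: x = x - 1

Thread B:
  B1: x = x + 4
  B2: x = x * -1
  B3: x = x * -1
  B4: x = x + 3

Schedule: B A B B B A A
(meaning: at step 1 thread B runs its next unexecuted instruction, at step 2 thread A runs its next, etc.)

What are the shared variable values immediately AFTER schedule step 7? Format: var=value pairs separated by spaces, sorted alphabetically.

Step 1: thread B executes B1 (x = x + 4). Shared: x=9. PCs: A@0 B@1
Step 2: thread A executes A1 (x = x * 2). Shared: x=18. PCs: A@1 B@1
Step 3: thread B executes B2 (x = x * -1). Shared: x=-18. PCs: A@1 B@2
Step 4: thread B executes B3 (x = x * -1). Shared: x=18. PCs: A@1 B@3
Step 5: thread B executes B4 (x = x + 3). Shared: x=21. PCs: A@1 B@4
Step 6: thread A executes A2 (x = 1). Shared: x=1. PCs: A@2 B@4
Step 7: thread A executes A3 (x = x - 1). Shared: x=0. PCs: A@3 B@4

Answer: x=0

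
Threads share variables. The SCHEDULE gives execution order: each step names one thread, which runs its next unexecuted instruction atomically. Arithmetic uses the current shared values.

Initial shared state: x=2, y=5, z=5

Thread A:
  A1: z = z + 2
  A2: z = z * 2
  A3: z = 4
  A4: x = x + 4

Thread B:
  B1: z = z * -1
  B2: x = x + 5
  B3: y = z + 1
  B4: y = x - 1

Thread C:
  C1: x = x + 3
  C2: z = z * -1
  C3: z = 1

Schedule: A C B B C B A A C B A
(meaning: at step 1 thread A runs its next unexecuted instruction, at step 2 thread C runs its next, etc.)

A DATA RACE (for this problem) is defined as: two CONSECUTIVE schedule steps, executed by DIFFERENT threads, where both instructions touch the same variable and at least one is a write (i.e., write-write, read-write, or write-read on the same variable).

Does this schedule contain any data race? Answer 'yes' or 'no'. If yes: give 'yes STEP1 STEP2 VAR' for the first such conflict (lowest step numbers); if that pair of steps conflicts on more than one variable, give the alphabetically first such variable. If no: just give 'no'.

Answer: yes 5 6 z

Derivation:
Steps 1,2: A(r=z,w=z) vs C(r=x,w=x). No conflict.
Steps 2,3: C(r=x,w=x) vs B(r=z,w=z). No conflict.
Steps 3,4: same thread (B). No race.
Steps 4,5: B(r=x,w=x) vs C(r=z,w=z). No conflict.
Steps 5,6: C(z = z * -1) vs B(y = z + 1). RACE on z (W-R).
Steps 6,7: B(y = z + 1) vs A(z = z * 2). RACE on z (R-W).
Steps 7,8: same thread (A). No race.
Steps 8,9: A(z = 4) vs C(z = 1). RACE on z (W-W).
Steps 9,10: C(r=-,w=z) vs B(r=x,w=y). No conflict.
Steps 10,11: B(y = x - 1) vs A(x = x + 4). RACE on x (R-W).
First conflict at steps 5,6.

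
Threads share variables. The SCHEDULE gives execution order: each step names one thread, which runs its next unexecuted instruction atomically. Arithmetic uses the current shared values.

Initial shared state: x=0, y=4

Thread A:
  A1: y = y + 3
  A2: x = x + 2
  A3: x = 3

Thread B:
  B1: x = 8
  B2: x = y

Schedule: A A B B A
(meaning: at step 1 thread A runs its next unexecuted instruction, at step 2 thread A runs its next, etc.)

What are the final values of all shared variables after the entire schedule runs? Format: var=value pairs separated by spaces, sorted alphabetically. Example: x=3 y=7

Answer: x=3 y=7

Derivation:
Step 1: thread A executes A1 (y = y + 3). Shared: x=0 y=7. PCs: A@1 B@0
Step 2: thread A executes A2 (x = x + 2). Shared: x=2 y=7. PCs: A@2 B@0
Step 3: thread B executes B1 (x = 8). Shared: x=8 y=7. PCs: A@2 B@1
Step 4: thread B executes B2 (x = y). Shared: x=7 y=7. PCs: A@2 B@2
Step 5: thread A executes A3 (x = 3). Shared: x=3 y=7. PCs: A@3 B@2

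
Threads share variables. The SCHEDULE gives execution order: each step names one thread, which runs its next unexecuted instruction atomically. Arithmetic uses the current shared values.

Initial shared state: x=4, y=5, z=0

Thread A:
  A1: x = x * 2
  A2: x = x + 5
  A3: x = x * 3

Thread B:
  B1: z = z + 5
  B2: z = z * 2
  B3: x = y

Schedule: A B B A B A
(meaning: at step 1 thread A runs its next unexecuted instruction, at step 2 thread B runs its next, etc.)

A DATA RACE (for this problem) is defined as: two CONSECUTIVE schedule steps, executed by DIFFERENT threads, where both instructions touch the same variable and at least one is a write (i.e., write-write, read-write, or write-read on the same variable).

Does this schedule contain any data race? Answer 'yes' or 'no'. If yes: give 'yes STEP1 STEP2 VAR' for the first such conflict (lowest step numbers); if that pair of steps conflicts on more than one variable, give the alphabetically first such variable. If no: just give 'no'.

Answer: yes 4 5 x

Derivation:
Steps 1,2: A(r=x,w=x) vs B(r=z,w=z). No conflict.
Steps 2,3: same thread (B). No race.
Steps 3,4: B(r=z,w=z) vs A(r=x,w=x). No conflict.
Steps 4,5: A(x = x + 5) vs B(x = y). RACE on x (W-W).
Steps 5,6: B(x = y) vs A(x = x * 3). RACE on x (W-W).
First conflict at steps 4,5.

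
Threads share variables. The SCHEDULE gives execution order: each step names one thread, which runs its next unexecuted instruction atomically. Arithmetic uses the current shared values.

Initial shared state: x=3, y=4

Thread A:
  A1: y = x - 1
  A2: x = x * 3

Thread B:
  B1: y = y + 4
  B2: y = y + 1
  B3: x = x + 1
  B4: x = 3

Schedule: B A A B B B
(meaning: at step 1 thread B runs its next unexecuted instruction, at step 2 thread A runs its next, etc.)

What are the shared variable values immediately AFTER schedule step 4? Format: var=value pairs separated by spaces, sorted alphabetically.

Answer: x=9 y=3

Derivation:
Step 1: thread B executes B1 (y = y + 4). Shared: x=3 y=8. PCs: A@0 B@1
Step 2: thread A executes A1 (y = x - 1). Shared: x=3 y=2. PCs: A@1 B@1
Step 3: thread A executes A2 (x = x * 3). Shared: x=9 y=2. PCs: A@2 B@1
Step 4: thread B executes B2 (y = y + 1). Shared: x=9 y=3. PCs: A@2 B@2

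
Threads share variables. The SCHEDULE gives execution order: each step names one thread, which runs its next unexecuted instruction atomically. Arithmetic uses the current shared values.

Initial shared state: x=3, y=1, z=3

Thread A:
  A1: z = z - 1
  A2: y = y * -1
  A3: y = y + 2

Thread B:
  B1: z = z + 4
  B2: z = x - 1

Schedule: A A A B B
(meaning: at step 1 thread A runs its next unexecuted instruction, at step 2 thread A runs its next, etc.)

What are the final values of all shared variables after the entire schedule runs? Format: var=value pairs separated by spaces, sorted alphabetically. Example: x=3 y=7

Step 1: thread A executes A1 (z = z - 1). Shared: x=3 y=1 z=2. PCs: A@1 B@0
Step 2: thread A executes A2 (y = y * -1). Shared: x=3 y=-1 z=2. PCs: A@2 B@0
Step 3: thread A executes A3 (y = y + 2). Shared: x=3 y=1 z=2. PCs: A@3 B@0
Step 4: thread B executes B1 (z = z + 4). Shared: x=3 y=1 z=6. PCs: A@3 B@1
Step 5: thread B executes B2 (z = x - 1). Shared: x=3 y=1 z=2. PCs: A@3 B@2

Answer: x=3 y=1 z=2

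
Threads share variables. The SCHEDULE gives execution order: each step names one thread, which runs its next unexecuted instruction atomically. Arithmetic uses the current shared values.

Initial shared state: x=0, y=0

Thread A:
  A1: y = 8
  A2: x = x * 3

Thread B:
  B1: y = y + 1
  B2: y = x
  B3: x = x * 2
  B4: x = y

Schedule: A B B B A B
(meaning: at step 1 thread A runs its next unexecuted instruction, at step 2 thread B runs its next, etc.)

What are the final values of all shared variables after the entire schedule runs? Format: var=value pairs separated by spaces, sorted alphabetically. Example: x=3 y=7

Step 1: thread A executes A1 (y = 8). Shared: x=0 y=8. PCs: A@1 B@0
Step 2: thread B executes B1 (y = y + 1). Shared: x=0 y=9. PCs: A@1 B@1
Step 3: thread B executes B2 (y = x). Shared: x=0 y=0. PCs: A@1 B@2
Step 4: thread B executes B3 (x = x * 2). Shared: x=0 y=0. PCs: A@1 B@3
Step 5: thread A executes A2 (x = x * 3). Shared: x=0 y=0. PCs: A@2 B@3
Step 6: thread B executes B4 (x = y). Shared: x=0 y=0. PCs: A@2 B@4

Answer: x=0 y=0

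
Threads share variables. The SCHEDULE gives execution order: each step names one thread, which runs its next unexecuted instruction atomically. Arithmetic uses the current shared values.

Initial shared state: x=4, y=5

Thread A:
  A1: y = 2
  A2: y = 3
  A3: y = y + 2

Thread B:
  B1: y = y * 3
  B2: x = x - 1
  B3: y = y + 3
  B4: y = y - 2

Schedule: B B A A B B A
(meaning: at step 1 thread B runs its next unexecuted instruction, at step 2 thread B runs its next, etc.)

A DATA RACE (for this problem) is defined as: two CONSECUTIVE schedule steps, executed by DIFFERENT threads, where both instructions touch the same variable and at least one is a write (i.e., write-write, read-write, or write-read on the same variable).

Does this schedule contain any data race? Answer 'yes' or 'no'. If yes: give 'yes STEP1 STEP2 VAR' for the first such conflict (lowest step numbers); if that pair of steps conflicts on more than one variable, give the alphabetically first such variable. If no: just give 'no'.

Steps 1,2: same thread (B). No race.
Steps 2,3: B(r=x,w=x) vs A(r=-,w=y). No conflict.
Steps 3,4: same thread (A). No race.
Steps 4,5: A(y = 3) vs B(y = y + 3). RACE on y (W-W).
Steps 5,6: same thread (B). No race.
Steps 6,7: B(y = y - 2) vs A(y = y + 2). RACE on y (W-W).
First conflict at steps 4,5.

Answer: yes 4 5 y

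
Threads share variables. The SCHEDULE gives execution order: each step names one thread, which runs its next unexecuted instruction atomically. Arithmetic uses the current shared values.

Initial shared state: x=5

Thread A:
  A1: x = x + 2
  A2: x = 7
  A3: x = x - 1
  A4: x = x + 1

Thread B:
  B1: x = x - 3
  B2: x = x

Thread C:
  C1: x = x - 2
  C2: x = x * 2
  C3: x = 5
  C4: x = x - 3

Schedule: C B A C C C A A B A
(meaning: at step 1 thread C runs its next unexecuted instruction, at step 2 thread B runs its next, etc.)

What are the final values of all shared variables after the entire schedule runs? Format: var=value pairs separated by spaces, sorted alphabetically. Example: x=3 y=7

Answer: x=7

Derivation:
Step 1: thread C executes C1 (x = x - 2). Shared: x=3. PCs: A@0 B@0 C@1
Step 2: thread B executes B1 (x = x - 3). Shared: x=0. PCs: A@0 B@1 C@1
Step 3: thread A executes A1 (x = x + 2). Shared: x=2. PCs: A@1 B@1 C@1
Step 4: thread C executes C2 (x = x * 2). Shared: x=4. PCs: A@1 B@1 C@2
Step 5: thread C executes C3 (x = 5). Shared: x=5. PCs: A@1 B@1 C@3
Step 6: thread C executes C4 (x = x - 3). Shared: x=2. PCs: A@1 B@1 C@4
Step 7: thread A executes A2 (x = 7). Shared: x=7. PCs: A@2 B@1 C@4
Step 8: thread A executes A3 (x = x - 1). Shared: x=6. PCs: A@3 B@1 C@4
Step 9: thread B executes B2 (x = x). Shared: x=6. PCs: A@3 B@2 C@4
Step 10: thread A executes A4 (x = x + 1). Shared: x=7. PCs: A@4 B@2 C@4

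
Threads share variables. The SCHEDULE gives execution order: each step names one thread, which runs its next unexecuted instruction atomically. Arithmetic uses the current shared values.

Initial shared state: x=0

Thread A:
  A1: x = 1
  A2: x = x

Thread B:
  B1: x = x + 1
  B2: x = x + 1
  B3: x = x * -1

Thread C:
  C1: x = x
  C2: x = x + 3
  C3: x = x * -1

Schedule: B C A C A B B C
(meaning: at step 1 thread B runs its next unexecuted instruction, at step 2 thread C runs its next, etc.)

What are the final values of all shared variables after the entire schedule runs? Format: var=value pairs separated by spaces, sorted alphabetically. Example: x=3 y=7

Answer: x=5

Derivation:
Step 1: thread B executes B1 (x = x + 1). Shared: x=1. PCs: A@0 B@1 C@0
Step 2: thread C executes C1 (x = x). Shared: x=1. PCs: A@0 B@1 C@1
Step 3: thread A executes A1 (x = 1). Shared: x=1. PCs: A@1 B@1 C@1
Step 4: thread C executes C2 (x = x + 3). Shared: x=4. PCs: A@1 B@1 C@2
Step 5: thread A executes A2 (x = x). Shared: x=4. PCs: A@2 B@1 C@2
Step 6: thread B executes B2 (x = x + 1). Shared: x=5. PCs: A@2 B@2 C@2
Step 7: thread B executes B3 (x = x * -1). Shared: x=-5. PCs: A@2 B@3 C@2
Step 8: thread C executes C3 (x = x * -1). Shared: x=5. PCs: A@2 B@3 C@3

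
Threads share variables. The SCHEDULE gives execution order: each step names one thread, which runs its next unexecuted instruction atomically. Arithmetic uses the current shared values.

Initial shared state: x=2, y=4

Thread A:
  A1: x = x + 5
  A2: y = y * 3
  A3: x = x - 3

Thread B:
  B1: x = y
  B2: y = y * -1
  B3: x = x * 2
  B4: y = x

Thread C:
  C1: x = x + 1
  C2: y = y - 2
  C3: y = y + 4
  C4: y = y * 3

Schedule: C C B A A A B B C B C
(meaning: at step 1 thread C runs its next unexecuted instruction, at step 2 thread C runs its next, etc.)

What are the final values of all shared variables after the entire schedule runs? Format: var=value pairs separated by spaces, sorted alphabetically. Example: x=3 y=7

Step 1: thread C executes C1 (x = x + 1). Shared: x=3 y=4. PCs: A@0 B@0 C@1
Step 2: thread C executes C2 (y = y - 2). Shared: x=3 y=2. PCs: A@0 B@0 C@2
Step 3: thread B executes B1 (x = y). Shared: x=2 y=2. PCs: A@0 B@1 C@2
Step 4: thread A executes A1 (x = x + 5). Shared: x=7 y=2. PCs: A@1 B@1 C@2
Step 5: thread A executes A2 (y = y * 3). Shared: x=7 y=6. PCs: A@2 B@1 C@2
Step 6: thread A executes A3 (x = x - 3). Shared: x=4 y=6. PCs: A@3 B@1 C@2
Step 7: thread B executes B2 (y = y * -1). Shared: x=4 y=-6. PCs: A@3 B@2 C@2
Step 8: thread B executes B3 (x = x * 2). Shared: x=8 y=-6. PCs: A@3 B@3 C@2
Step 9: thread C executes C3 (y = y + 4). Shared: x=8 y=-2. PCs: A@3 B@3 C@3
Step 10: thread B executes B4 (y = x). Shared: x=8 y=8. PCs: A@3 B@4 C@3
Step 11: thread C executes C4 (y = y * 3). Shared: x=8 y=24. PCs: A@3 B@4 C@4

Answer: x=8 y=24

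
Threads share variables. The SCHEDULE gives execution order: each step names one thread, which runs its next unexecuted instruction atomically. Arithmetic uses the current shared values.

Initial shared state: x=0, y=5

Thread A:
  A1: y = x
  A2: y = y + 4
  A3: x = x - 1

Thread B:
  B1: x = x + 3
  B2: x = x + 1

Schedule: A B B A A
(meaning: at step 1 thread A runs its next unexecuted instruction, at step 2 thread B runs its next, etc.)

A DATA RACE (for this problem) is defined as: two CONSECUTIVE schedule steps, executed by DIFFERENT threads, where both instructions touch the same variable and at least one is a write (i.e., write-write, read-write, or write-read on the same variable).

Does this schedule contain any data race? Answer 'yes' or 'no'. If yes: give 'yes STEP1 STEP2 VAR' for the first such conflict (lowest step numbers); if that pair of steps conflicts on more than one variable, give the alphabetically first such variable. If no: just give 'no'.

Answer: yes 1 2 x

Derivation:
Steps 1,2: A(y = x) vs B(x = x + 3). RACE on x (R-W).
Steps 2,3: same thread (B). No race.
Steps 3,4: B(r=x,w=x) vs A(r=y,w=y). No conflict.
Steps 4,5: same thread (A). No race.
First conflict at steps 1,2.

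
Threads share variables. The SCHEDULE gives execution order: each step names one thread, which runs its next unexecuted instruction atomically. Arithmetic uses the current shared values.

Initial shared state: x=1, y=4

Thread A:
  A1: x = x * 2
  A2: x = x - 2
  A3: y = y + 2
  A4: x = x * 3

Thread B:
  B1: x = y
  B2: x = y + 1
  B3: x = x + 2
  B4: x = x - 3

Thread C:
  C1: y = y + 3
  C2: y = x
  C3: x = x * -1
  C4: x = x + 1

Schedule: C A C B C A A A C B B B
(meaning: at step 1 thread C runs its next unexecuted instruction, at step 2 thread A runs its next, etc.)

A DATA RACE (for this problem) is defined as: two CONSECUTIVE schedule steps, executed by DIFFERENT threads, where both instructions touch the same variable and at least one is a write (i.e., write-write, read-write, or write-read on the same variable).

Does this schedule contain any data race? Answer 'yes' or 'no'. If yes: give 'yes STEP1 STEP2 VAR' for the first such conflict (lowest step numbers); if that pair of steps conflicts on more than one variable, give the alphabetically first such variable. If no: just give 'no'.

Answer: yes 2 3 x

Derivation:
Steps 1,2: C(r=y,w=y) vs A(r=x,w=x). No conflict.
Steps 2,3: A(x = x * 2) vs C(y = x). RACE on x (W-R).
Steps 3,4: C(y = x) vs B(x = y). RACE on x (R-W), y (W-R). Multiple vars; alphabetically first is x.
Steps 4,5: B(x = y) vs C(x = x * -1). RACE on x (W-W).
Steps 5,6: C(x = x * -1) vs A(x = x - 2). RACE on x (W-W).
Steps 6,7: same thread (A). No race.
Steps 7,8: same thread (A). No race.
Steps 8,9: A(x = x * 3) vs C(x = x + 1). RACE on x (W-W).
Steps 9,10: C(x = x + 1) vs B(x = y + 1). RACE on x (W-W).
Steps 10,11: same thread (B). No race.
Steps 11,12: same thread (B). No race.
First conflict at steps 2,3.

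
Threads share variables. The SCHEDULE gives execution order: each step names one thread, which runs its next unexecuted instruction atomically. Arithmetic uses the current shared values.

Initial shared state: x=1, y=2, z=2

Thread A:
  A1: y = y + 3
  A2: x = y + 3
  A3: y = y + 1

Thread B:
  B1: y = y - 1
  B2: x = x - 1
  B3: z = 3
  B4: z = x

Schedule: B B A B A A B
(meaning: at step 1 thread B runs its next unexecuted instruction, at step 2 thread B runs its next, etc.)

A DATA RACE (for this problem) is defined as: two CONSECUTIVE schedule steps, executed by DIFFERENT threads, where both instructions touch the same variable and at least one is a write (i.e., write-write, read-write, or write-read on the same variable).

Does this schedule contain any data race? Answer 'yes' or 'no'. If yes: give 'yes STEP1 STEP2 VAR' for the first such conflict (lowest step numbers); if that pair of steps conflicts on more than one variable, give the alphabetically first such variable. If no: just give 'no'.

Steps 1,2: same thread (B). No race.
Steps 2,3: B(r=x,w=x) vs A(r=y,w=y). No conflict.
Steps 3,4: A(r=y,w=y) vs B(r=-,w=z). No conflict.
Steps 4,5: B(r=-,w=z) vs A(r=y,w=x). No conflict.
Steps 5,6: same thread (A). No race.
Steps 6,7: A(r=y,w=y) vs B(r=x,w=z). No conflict.

Answer: no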